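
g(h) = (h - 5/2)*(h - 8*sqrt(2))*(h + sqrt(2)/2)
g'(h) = (h - 5/2)*(h - 8*sqrt(2)) + (h - 5/2)*(h + sqrt(2)/2) + (h - 8*sqrt(2))*(h + sqrt(2)/2)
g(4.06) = -53.94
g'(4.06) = -38.46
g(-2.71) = -146.34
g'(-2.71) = 111.59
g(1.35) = 23.57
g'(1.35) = -11.40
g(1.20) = 25.07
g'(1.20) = -8.62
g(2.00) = 12.61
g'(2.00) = -21.91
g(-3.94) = -317.58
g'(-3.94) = 168.37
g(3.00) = -15.41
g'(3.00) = -33.12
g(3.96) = -50.11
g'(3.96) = -38.24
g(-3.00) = -180.51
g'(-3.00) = 124.16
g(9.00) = -145.99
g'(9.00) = 25.60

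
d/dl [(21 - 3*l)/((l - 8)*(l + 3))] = 3*(l^2 - 14*l + 59)/(l^4 - 10*l^3 - 23*l^2 + 240*l + 576)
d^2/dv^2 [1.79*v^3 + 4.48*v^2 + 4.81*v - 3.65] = 10.74*v + 8.96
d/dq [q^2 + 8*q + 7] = 2*q + 8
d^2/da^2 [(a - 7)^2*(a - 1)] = 6*a - 30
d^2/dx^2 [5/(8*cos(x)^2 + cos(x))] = 5*(-64*(1 - cos(2*x))^2 + 30*cos(x) - 129*cos(2*x)/2 - 6*cos(3*x) + 387/2)/((8*cos(x) + 1)^3*cos(x)^3)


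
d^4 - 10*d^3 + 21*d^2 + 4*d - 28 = (d - 7)*(d - 2)^2*(d + 1)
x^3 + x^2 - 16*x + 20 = (x - 2)^2*(x + 5)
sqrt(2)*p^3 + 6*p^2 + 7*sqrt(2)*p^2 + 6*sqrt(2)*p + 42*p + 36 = (p + 6)*(p + 3*sqrt(2))*(sqrt(2)*p + sqrt(2))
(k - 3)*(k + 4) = k^2 + k - 12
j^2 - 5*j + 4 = (j - 4)*(j - 1)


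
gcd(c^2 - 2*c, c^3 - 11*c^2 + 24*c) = c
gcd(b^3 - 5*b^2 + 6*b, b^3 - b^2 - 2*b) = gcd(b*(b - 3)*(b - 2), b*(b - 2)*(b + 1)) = b^2 - 2*b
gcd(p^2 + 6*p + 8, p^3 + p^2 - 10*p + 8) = p + 4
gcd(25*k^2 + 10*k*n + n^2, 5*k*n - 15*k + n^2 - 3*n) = 5*k + n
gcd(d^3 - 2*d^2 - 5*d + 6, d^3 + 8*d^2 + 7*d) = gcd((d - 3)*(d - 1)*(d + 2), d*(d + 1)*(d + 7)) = 1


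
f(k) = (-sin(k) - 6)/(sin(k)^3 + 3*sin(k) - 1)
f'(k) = (-3*sin(k)^2*cos(k) - 3*cos(k))*(-sin(k) - 6)/(sin(k)^3 + 3*sin(k) - 1)^2 - cos(k)/(sin(k)^3 + 3*sin(k) - 1) = (2*sin(k)^3 + 18*sin(k)^2 + 19)*cos(k)/(sin(k)^3 + 3*sin(k) - 1)^2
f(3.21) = 4.92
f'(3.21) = -13.10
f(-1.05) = 1.21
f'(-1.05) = 0.86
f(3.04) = 8.78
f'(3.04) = -39.55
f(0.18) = 13.52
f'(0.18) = 92.21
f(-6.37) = 4.69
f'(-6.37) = 11.99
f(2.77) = -46.39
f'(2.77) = -1063.12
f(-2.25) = 1.37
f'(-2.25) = -1.26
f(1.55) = -2.33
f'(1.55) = 0.09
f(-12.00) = -8.55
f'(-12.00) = 35.39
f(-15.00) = 1.66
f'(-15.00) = -1.90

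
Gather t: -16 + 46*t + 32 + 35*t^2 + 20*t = 35*t^2 + 66*t + 16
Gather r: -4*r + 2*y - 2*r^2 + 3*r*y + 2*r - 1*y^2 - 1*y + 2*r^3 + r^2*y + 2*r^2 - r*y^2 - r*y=2*r^3 + r^2*y + r*(-y^2 + 2*y - 2) - y^2 + y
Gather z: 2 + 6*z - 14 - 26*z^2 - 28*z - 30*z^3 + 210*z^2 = -30*z^3 + 184*z^2 - 22*z - 12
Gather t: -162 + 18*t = 18*t - 162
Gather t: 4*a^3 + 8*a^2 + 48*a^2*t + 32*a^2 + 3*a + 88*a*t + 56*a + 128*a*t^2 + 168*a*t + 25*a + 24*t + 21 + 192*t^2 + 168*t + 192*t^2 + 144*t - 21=4*a^3 + 40*a^2 + 84*a + t^2*(128*a + 384) + t*(48*a^2 + 256*a + 336)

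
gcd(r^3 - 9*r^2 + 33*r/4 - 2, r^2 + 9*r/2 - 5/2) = r - 1/2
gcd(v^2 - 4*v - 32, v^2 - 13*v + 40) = v - 8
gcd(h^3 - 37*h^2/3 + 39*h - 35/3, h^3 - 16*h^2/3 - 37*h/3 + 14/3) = h^2 - 22*h/3 + 7/3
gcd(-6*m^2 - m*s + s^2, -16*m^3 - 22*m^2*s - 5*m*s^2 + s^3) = 2*m + s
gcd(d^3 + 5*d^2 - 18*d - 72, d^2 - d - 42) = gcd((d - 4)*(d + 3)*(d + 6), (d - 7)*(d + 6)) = d + 6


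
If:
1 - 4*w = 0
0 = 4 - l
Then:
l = 4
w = 1/4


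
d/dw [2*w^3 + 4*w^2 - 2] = 2*w*(3*w + 4)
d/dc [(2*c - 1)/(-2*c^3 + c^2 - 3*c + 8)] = (-4*c^3 + 2*c^2 - 6*c + (2*c - 1)*(6*c^2 - 2*c + 3) + 16)/(2*c^3 - c^2 + 3*c - 8)^2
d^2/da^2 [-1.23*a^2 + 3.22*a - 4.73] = -2.46000000000000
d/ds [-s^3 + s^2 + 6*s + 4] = -3*s^2 + 2*s + 6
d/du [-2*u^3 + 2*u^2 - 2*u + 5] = -6*u^2 + 4*u - 2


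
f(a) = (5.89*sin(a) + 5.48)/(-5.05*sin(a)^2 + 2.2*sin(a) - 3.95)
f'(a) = (10.1*sin(a)*cos(a) - 2.2*cos(a))*(5.89*sin(a) + 5.48)/(-5.05*sin(a)^2 + 2.2*sin(a) - 3.95)^2 + 5.89*cos(a)/(-5.05*sin(a)^2 + 2.2*sin(a) - 3.95) = (29.7445*sin(a)^2 + 55.348*sin(a) - 35.3215)*cos(a)/(25.5025*sin(a)^4 - 22.22*sin(a)^3 + 44.735*sin(a)^2 - 17.38*sin(a) + 15.6025)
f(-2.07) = -0.03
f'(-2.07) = 0.31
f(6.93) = -2.03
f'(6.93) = 0.35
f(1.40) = -1.69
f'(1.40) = 0.18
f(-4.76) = -1.67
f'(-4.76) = 0.05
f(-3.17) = -1.45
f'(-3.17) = 2.23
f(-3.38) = -1.85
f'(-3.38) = 1.45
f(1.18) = -1.75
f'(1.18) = 0.40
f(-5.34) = -1.87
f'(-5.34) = 0.57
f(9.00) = -2.03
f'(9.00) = 0.45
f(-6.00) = -1.91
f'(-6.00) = -1.21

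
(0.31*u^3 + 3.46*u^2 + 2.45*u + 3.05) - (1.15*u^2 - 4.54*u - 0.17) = 0.31*u^3 + 2.31*u^2 + 6.99*u + 3.22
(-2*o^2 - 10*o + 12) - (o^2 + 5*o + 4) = -3*o^2 - 15*o + 8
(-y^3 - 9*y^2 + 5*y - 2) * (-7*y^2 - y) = 7*y^5 + 64*y^4 - 26*y^3 + 9*y^2 + 2*y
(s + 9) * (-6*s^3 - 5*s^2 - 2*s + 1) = -6*s^4 - 59*s^3 - 47*s^2 - 17*s + 9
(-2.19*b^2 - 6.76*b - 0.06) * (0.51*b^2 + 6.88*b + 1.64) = -1.1169*b^4 - 18.5148*b^3 - 50.131*b^2 - 11.4992*b - 0.0984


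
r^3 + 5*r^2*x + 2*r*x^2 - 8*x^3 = (r - x)*(r + 2*x)*(r + 4*x)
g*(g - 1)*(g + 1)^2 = g^4 + g^3 - g^2 - g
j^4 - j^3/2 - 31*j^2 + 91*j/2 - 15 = (j - 5)*(j - 1)*(j - 1/2)*(j + 6)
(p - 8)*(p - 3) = p^2 - 11*p + 24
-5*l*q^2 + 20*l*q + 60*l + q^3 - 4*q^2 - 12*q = (-5*l + q)*(q - 6)*(q + 2)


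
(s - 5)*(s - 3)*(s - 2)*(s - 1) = s^4 - 11*s^3 + 41*s^2 - 61*s + 30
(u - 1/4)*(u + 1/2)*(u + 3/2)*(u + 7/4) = u^4 + 7*u^3/2 + 53*u^2/16 + u/4 - 21/64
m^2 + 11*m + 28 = (m + 4)*(m + 7)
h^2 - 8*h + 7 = (h - 7)*(h - 1)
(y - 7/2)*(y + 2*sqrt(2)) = y^2 - 7*y/2 + 2*sqrt(2)*y - 7*sqrt(2)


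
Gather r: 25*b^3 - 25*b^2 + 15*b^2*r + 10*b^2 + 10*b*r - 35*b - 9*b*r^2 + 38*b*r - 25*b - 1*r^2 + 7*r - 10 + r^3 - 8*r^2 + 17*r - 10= 25*b^3 - 15*b^2 - 60*b + r^3 + r^2*(-9*b - 9) + r*(15*b^2 + 48*b + 24) - 20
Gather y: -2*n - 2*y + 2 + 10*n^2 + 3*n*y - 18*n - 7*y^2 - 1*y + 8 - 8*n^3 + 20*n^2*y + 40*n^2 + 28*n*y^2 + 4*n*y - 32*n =-8*n^3 + 50*n^2 - 52*n + y^2*(28*n - 7) + y*(20*n^2 + 7*n - 3) + 10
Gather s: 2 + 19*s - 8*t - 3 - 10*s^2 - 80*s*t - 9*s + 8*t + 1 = -10*s^2 + s*(10 - 80*t)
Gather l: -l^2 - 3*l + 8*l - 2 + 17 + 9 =-l^2 + 5*l + 24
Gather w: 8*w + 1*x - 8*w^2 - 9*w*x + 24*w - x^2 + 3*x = -8*w^2 + w*(32 - 9*x) - x^2 + 4*x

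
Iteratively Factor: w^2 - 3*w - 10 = (w - 5)*(w + 2)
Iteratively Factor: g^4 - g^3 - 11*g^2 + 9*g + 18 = (g - 2)*(g^3 + g^2 - 9*g - 9) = (g - 2)*(g + 3)*(g^2 - 2*g - 3) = (g - 2)*(g + 1)*(g + 3)*(g - 3)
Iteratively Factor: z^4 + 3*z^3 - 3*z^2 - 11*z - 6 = (z + 3)*(z^3 - 3*z - 2) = (z + 1)*(z + 3)*(z^2 - z - 2) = (z - 2)*(z + 1)*(z + 3)*(z + 1)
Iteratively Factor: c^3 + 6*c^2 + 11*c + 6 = (c + 2)*(c^2 + 4*c + 3) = (c + 2)*(c + 3)*(c + 1)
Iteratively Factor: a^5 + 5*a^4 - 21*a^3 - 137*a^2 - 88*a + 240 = (a - 1)*(a^4 + 6*a^3 - 15*a^2 - 152*a - 240) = (a - 5)*(a - 1)*(a^3 + 11*a^2 + 40*a + 48) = (a - 5)*(a - 1)*(a + 4)*(a^2 + 7*a + 12) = (a - 5)*(a - 1)*(a + 4)^2*(a + 3)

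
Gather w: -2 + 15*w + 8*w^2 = 8*w^2 + 15*w - 2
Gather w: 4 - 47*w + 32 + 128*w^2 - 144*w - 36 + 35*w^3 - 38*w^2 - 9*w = 35*w^3 + 90*w^2 - 200*w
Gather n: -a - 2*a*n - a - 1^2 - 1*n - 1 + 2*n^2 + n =-2*a*n - 2*a + 2*n^2 - 2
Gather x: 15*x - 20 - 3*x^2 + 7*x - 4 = -3*x^2 + 22*x - 24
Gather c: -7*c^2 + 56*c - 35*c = -7*c^2 + 21*c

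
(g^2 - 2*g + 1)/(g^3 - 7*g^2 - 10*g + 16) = (g - 1)/(g^2 - 6*g - 16)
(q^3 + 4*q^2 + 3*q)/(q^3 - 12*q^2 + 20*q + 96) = q*(q^2 + 4*q + 3)/(q^3 - 12*q^2 + 20*q + 96)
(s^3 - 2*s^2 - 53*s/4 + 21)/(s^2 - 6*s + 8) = (s^2 + 2*s - 21/4)/(s - 2)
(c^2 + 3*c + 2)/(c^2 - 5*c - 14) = (c + 1)/(c - 7)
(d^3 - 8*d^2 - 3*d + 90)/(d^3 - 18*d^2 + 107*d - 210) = (d + 3)/(d - 7)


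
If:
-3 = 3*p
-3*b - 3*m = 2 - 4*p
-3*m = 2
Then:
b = -4/3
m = -2/3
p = -1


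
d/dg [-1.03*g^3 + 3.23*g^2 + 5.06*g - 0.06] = -3.09*g^2 + 6.46*g + 5.06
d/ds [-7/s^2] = 14/s^3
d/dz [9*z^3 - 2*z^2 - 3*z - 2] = 27*z^2 - 4*z - 3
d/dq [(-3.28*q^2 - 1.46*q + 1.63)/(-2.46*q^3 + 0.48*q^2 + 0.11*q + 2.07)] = (-8.0688*q^4 - 7.1832*q^3 + 12.3694*q^2 - 15.144*q - 3.2015)/(6.0516*q^6 - 2.3616*q^5 - 0.3108*q^4 - 10.0788*q^3 + 1.9993*q^2 + 0.4554*q + 4.2849)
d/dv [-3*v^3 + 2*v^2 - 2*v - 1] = -9*v^2 + 4*v - 2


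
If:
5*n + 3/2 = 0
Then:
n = -3/10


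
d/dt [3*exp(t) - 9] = 3*exp(t)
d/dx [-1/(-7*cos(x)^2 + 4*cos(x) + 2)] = 2*(7*cos(x) - 2)*sin(x)/(-7*cos(x)^2 + 4*cos(x) + 2)^2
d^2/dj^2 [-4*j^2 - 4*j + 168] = -8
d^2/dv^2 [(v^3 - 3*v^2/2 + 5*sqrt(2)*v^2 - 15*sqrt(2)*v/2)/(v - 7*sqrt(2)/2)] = 2*(4*v^3 - 42*sqrt(2)*v^2 + 294*v - 357 + 490*sqrt(2))/(4*v^3 - 42*sqrt(2)*v^2 + 294*v - 343*sqrt(2))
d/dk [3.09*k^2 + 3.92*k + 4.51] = 6.18*k + 3.92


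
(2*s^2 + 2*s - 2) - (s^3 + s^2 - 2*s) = -s^3 + s^2 + 4*s - 2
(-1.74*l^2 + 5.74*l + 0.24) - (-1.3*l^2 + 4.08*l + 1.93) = -0.44*l^2 + 1.66*l - 1.69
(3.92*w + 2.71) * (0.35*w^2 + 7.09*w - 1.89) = 1.372*w^3 + 28.7413*w^2 + 11.8051*w - 5.1219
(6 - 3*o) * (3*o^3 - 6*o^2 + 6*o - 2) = -9*o^4 + 36*o^3 - 54*o^2 + 42*o - 12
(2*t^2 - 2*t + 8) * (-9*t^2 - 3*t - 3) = -18*t^4 + 12*t^3 - 72*t^2 - 18*t - 24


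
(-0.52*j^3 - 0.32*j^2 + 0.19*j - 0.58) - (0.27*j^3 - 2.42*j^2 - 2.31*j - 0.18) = -0.79*j^3 + 2.1*j^2 + 2.5*j - 0.4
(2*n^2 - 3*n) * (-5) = -10*n^2 + 15*n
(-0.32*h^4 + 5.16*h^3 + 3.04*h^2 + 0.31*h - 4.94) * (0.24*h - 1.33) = -0.0768*h^5 + 1.664*h^4 - 6.1332*h^3 - 3.9688*h^2 - 1.5979*h + 6.5702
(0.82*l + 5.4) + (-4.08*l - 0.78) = 4.62 - 3.26*l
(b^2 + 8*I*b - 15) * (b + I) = b^3 + 9*I*b^2 - 23*b - 15*I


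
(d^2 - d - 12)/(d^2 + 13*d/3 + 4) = 3*(d - 4)/(3*d + 4)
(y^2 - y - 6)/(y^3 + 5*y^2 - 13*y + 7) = (y^2 - y - 6)/(y^3 + 5*y^2 - 13*y + 7)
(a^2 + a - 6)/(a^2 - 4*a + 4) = (a + 3)/(a - 2)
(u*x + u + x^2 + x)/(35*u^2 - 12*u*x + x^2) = (u*x + u + x^2 + x)/(35*u^2 - 12*u*x + x^2)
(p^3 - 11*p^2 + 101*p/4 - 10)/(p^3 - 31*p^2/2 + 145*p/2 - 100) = (p - 1/2)/(p - 5)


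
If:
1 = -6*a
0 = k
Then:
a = -1/6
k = 0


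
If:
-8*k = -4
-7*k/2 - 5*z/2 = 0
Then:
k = 1/2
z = -7/10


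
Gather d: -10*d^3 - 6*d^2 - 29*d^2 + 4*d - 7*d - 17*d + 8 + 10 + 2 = -10*d^3 - 35*d^2 - 20*d + 20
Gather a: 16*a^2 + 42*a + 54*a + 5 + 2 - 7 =16*a^2 + 96*a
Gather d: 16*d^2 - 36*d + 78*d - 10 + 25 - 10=16*d^2 + 42*d + 5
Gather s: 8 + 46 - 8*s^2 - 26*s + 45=-8*s^2 - 26*s + 99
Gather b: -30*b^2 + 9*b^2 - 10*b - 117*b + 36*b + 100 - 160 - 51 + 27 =-21*b^2 - 91*b - 84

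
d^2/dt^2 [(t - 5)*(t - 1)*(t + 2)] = 6*t - 8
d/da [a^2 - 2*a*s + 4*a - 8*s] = 2*a - 2*s + 4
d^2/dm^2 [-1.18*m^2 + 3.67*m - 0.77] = -2.36000000000000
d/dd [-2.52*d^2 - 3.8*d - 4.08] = -5.04*d - 3.8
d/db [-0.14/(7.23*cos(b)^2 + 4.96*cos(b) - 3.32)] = -(2.0244*cos(b) + 0.6944)*sin(b)/(7.23*cos(b)^2 + 4.96*cos(b) - 3.32)^2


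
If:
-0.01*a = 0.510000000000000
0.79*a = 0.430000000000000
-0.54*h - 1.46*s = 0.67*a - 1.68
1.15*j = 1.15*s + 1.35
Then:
No Solution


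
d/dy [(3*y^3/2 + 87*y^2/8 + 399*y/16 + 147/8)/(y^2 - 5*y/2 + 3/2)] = 3*(16*y^4 - 80*y^3 - 484*y^2 - 44*y + 889)/(8*(4*y^4 - 20*y^3 + 37*y^2 - 30*y + 9))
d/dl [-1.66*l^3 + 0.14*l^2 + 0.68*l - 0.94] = -4.98*l^2 + 0.28*l + 0.68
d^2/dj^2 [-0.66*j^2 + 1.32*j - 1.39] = -1.32000000000000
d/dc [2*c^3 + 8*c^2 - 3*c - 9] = 6*c^2 + 16*c - 3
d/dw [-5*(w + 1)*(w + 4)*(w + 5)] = -15*w^2 - 100*w - 145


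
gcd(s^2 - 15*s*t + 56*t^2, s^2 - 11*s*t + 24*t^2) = s - 8*t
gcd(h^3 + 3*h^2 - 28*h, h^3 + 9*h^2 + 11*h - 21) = h + 7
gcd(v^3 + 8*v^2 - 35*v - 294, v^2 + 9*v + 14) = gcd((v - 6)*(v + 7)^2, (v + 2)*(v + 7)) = v + 7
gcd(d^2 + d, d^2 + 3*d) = d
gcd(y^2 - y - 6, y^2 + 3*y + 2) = y + 2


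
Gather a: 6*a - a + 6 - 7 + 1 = 5*a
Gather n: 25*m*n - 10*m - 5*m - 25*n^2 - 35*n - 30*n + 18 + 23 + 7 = -15*m - 25*n^2 + n*(25*m - 65) + 48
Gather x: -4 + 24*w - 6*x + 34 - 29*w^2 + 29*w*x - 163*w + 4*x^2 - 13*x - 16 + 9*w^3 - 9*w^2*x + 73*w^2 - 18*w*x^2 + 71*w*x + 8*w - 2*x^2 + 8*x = 9*w^3 + 44*w^2 - 131*w + x^2*(2 - 18*w) + x*(-9*w^2 + 100*w - 11) + 14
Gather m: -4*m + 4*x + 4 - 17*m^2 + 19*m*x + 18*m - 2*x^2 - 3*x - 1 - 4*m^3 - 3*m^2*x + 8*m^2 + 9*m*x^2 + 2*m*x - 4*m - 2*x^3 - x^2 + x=-4*m^3 + m^2*(-3*x - 9) + m*(9*x^2 + 21*x + 10) - 2*x^3 - 3*x^2 + 2*x + 3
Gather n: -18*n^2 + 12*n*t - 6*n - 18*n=-18*n^2 + n*(12*t - 24)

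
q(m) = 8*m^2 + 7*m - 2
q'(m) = 16*m + 7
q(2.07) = 46.77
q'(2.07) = 40.12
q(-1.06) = -0.43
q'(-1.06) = -9.96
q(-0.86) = -2.10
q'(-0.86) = -6.76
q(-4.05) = 100.87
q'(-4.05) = -57.80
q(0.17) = -0.58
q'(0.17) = 9.72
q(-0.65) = -3.17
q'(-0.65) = -3.40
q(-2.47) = 29.52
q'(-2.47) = -32.52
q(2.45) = 63.17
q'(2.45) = 46.20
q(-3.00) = 49.00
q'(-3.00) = -41.00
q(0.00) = -2.00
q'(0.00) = 7.00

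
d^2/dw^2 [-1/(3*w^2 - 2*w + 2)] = 2*(9*w^2 - 6*w - 4*(3*w - 1)^2 + 6)/(3*w^2 - 2*w + 2)^3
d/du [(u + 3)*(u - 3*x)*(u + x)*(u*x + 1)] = x*(u + 3)*(u - 3*x)*(u + x) + (u + 3)*(u - 3*x)*(u*x + 1) + (u + 3)*(u + x)*(u*x + 1) + (u - 3*x)*(u + x)*(u*x + 1)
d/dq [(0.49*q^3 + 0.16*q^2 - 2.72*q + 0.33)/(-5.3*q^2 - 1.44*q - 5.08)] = (-2.597*q^4 - 1.4112*q^3 - 22.114*q^2 + 1.8724*q + 14.2928)/(28.09*q^4 + 15.264*q^3 + 55.9216*q^2 + 14.6304*q + 25.8064)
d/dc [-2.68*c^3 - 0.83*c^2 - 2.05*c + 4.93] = -8.04*c^2 - 1.66*c - 2.05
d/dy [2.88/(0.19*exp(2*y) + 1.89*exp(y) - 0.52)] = (-1.0944*exp(y) - 5.4432)*exp(y)/(0.19*exp(2*y) + 1.89*exp(y) - 0.52)^2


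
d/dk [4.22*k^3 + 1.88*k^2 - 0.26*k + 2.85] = 12.66*k^2 + 3.76*k - 0.26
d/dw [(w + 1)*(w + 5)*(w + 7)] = 3*w^2 + 26*w + 47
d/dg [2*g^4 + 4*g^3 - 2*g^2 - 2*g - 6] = 8*g^3 + 12*g^2 - 4*g - 2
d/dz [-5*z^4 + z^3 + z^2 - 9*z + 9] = -20*z^3 + 3*z^2 + 2*z - 9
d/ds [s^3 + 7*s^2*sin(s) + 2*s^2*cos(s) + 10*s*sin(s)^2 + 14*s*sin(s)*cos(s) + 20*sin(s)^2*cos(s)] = -2*s^2*sin(s) + 7*s^2*cos(s) + 3*s^2 + 14*s*sin(s) + 10*s*sin(2*s) + 4*s*cos(s) + 14*s*cos(2*s) - 5*sin(s) + 7*sin(2*s) + 15*sin(3*s) - 5*cos(2*s) + 5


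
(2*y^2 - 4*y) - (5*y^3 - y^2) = -5*y^3 + 3*y^2 - 4*y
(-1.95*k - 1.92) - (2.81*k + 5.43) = -4.76*k - 7.35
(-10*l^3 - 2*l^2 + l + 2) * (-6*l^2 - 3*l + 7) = 60*l^5 + 42*l^4 - 70*l^3 - 29*l^2 + l + 14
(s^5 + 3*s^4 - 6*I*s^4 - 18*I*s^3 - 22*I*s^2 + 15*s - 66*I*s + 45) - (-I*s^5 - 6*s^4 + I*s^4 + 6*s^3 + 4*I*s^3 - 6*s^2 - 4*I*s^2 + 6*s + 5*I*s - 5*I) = s^5 + I*s^5 + 9*s^4 - 7*I*s^4 - 6*s^3 - 22*I*s^3 + 6*s^2 - 18*I*s^2 + 9*s - 71*I*s + 45 + 5*I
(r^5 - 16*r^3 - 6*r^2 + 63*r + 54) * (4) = 4*r^5 - 64*r^3 - 24*r^2 + 252*r + 216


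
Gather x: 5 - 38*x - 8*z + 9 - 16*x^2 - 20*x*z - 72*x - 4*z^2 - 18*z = -16*x^2 + x*(-20*z - 110) - 4*z^2 - 26*z + 14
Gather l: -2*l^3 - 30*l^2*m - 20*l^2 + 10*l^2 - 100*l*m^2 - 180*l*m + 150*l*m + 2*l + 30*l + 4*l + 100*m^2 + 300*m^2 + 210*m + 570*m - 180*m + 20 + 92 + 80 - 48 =-2*l^3 + l^2*(-30*m - 10) + l*(-100*m^2 - 30*m + 36) + 400*m^2 + 600*m + 144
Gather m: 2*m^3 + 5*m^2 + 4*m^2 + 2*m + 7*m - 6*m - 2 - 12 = 2*m^3 + 9*m^2 + 3*m - 14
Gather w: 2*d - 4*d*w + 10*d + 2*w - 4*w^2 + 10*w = 12*d - 4*w^2 + w*(12 - 4*d)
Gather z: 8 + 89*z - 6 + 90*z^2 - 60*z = 90*z^2 + 29*z + 2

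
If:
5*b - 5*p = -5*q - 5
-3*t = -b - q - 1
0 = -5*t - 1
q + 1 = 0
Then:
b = -3/5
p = -3/5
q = -1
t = -1/5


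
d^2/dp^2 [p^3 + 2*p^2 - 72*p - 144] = 6*p + 4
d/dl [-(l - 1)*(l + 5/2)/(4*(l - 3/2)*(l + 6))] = (-12*l^2 + 52*l + 9)/(4*(4*l^4 + 36*l^3 + 9*l^2 - 324*l + 324))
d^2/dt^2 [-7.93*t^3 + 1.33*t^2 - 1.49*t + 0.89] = 2.66 - 47.58*t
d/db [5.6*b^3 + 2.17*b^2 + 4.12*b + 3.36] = 16.8*b^2 + 4.34*b + 4.12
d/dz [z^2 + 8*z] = 2*z + 8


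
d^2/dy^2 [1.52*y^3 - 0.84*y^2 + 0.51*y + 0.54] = 9.12*y - 1.68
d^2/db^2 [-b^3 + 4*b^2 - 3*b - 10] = 8 - 6*b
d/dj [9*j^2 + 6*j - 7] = 18*j + 6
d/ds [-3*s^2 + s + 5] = 1 - 6*s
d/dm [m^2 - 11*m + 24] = 2*m - 11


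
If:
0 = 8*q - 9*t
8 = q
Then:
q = 8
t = 64/9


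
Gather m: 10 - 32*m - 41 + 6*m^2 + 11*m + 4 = 6*m^2 - 21*m - 27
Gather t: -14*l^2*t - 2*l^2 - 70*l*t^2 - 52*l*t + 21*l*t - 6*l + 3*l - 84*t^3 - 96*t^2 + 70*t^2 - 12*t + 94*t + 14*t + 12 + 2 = -2*l^2 - 3*l - 84*t^3 + t^2*(-70*l - 26) + t*(-14*l^2 - 31*l + 96) + 14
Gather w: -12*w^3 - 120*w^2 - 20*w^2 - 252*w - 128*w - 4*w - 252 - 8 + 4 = -12*w^3 - 140*w^2 - 384*w - 256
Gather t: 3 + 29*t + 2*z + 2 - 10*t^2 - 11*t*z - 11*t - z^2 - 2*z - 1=-10*t^2 + t*(18 - 11*z) - z^2 + 4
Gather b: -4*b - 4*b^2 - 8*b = -4*b^2 - 12*b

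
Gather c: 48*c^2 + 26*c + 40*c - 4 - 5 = 48*c^2 + 66*c - 9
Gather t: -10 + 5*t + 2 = 5*t - 8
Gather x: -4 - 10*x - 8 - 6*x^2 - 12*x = -6*x^2 - 22*x - 12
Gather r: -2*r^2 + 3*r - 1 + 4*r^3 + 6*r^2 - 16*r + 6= 4*r^3 + 4*r^2 - 13*r + 5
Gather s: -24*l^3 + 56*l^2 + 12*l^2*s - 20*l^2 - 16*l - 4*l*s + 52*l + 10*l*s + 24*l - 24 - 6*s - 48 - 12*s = -24*l^3 + 36*l^2 + 60*l + s*(12*l^2 + 6*l - 18) - 72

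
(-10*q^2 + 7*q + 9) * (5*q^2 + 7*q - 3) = -50*q^4 - 35*q^3 + 124*q^2 + 42*q - 27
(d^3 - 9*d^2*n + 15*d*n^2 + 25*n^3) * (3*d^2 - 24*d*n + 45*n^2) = 3*d^5 - 51*d^4*n + 306*d^3*n^2 - 690*d^2*n^3 + 75*d*n^4 + 1125*n^5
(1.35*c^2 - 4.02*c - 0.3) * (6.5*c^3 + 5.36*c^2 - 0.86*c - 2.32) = 8.775*c^5 - 18.894*c^4 - 24.6582*c^3 - 1.2828*c^2 + 9.5844*c + 0.696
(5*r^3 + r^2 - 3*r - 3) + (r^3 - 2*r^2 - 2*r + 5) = 6*r^3 - r^2 - 5*r + 2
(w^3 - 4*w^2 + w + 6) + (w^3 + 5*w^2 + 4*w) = 2*w^3 + w^2 + 5*w + 6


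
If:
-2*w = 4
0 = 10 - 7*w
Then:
No Solution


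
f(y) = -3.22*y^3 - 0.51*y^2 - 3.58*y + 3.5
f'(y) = -9.66*y^2 - 1.02*y - 3.58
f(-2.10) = 38.59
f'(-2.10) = -44.04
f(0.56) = 0.77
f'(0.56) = -7.18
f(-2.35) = 50.89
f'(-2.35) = -54.53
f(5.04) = -439.74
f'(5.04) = -254.10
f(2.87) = -87.10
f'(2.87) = -86.08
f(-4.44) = 291.18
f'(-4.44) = -189.48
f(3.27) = -126.25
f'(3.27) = -110.21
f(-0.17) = 4.11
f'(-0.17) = -3.69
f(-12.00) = 5537.18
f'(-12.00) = -1382.38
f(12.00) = -5677.06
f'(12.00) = -1406.86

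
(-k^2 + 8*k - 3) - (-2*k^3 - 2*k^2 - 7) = 2*k^3 + k^2 + 8*k + 4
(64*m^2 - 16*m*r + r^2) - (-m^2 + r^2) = 65*m^2 - 16*m*r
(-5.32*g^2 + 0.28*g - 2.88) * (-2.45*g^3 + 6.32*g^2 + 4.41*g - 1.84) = 13.034*g^5 - 34.3084*g^4 - 14.6356*g^3 - 7.178*g^2 - 13.216*g + 5.2992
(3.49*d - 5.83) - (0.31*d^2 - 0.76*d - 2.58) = -0.31*d^2 + 4.25*d - 3.25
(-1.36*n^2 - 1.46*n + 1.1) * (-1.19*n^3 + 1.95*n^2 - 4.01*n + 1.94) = 1.6184*n^5 - 0.9146*n^4 + 1.2976*n^3 + 5.3612*n^2 - 7.2434*n + 2.134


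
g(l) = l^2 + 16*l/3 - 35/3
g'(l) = 2*l + 16/3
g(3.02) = 13.56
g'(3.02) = 11.37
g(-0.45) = -13.86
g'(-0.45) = 4.43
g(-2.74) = -18.77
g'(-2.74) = -0.15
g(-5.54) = -10.52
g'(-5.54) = -5.75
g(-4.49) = -15.45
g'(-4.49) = -3.65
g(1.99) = 2.91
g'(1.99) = 9.31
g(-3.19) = -18.50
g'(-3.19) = -1.05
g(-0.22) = -12.79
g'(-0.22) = 4.89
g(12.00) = 196.33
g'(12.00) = 29.33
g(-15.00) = 133.33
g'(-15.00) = -24.67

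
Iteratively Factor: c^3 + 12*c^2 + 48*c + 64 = (c + 4)*(c^2 + 8*c + 16) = (c + 4)^2*(c + 4)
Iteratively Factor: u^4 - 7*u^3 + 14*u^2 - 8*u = (u - 2)*(u^3 - 5*u^2 + 4*u) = (u - 2)*(u - 1)*(u^2 - 4*u) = (u - 4)*(u - 2)*(u - 1)*(u)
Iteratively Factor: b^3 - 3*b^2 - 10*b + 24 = (b - 2)*(b^2 - b - 12) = (b - 2)*(b + 3)*(b - 4)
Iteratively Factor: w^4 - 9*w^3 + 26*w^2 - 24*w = (w - 2)*(w^3 - 7*w^2 + 12*w) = (w - 4)*(w - 2)*(w^2 - 3*w) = (w - 4)*(w - 3)*(w - 2)*(w)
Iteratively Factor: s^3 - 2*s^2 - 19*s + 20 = (s - 5)*(s^2 + 3*s - 4) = (s - 5)*(s + 4)*(s - 1)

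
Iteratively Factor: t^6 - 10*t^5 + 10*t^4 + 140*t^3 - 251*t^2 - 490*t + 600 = (t + 2)*(t^5 - 12*t^4 + 34*t^3 + 72*t^2 - 395*t + 300) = (t + 2)*(t + 3)*(t^4 - 15*t^3 + 79*t^2 - 165*t + 100) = (t - 5)*(t + 2)*(t + 3)*(t^3 - 10*t^2 + 29*t - 20) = (t - 5)^2*(t + 2)*(t + 3)*(t^2 - 5*t + 4) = (t - 5)^2*(t - 1)*(t + 2)*(t + 3)*(t - 4)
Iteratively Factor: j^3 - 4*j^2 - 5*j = (j)*(j^2 - 4*j - 5) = j*(j - 5)*(j + 1)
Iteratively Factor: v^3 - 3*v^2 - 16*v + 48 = (v - 3)*(v^2 - 16) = (v - 3)*(v + 4)*(v - 4)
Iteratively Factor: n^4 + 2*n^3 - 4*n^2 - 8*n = (n - 2)*(n^3 + 4*n^2 + 4*n) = (n - 2)*(n + 2)*(n^2 + 2*n) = (n - 2)*(n + 2)^2*(n)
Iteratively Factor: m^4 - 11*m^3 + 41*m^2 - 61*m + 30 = (m - 3)*(m^3 - 8*m^2 + 17*m - 10) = (m - 3)*(m - 1)*(m^2 - 7*m + 10) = (m - 3)*(m - 2)*(m - 1)*(m - 5)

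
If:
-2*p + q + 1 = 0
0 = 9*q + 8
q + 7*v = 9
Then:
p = 1/18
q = -8/9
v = 89/63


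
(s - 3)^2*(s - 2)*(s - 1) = s^4 - 9*s^3 + 29*s^2 - 39*s + 18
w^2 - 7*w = w*(w - 7)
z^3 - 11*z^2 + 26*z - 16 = (z - 8)*(z - 2)*(z - 1)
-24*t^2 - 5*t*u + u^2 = (-8*t + u)*(3*t + u)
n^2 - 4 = (n - 2)*(n + 2)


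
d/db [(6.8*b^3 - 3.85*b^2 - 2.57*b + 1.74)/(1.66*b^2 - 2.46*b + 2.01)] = (11.288*b^4 - 33.456*b^3 + 54.7412*b^2 - 21.2538*b - 0.885299999999999)/(2.7556*b^4 - 8.1672*b^3 + 12.7248*b^2 - 9.8892*b + 4.0401)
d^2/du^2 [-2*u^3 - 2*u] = -12*u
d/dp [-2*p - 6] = -2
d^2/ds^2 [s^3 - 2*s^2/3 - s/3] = 6*s - 4/3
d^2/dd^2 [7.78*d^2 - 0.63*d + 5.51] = 15.5600000000000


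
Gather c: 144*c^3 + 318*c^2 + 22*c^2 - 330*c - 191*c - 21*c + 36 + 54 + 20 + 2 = 144*c^3 + 340*c^2 - 542*c + 112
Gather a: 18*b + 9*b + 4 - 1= 27*b + 3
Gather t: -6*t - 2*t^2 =-2*t^2 - 6*t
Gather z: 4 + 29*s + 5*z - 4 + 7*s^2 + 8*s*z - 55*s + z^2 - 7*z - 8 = 7*s^2 - 26*s + z^2 + z*(8*s - 2) - 8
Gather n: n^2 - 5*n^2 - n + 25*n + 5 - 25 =-4*n^2 + 24*n - 20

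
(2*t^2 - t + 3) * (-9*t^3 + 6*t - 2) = -18*t^5 + 9*t^4 - 15*t^3 - 10*t^2 + 20*t - 6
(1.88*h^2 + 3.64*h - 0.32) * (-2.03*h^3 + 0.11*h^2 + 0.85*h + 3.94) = -3.8164*h^5 - 7.1824*h^4 + 2.648*h^3 + 10.466*h^2 + 14.0696*h - 1.2608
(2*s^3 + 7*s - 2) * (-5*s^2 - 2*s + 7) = -10*s^5 - 4*s^4 - 21*s^3 - 4*s^2 + 53*s - 14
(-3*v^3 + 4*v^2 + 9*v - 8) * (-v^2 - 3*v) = 3*v^5 + 5*v^4 - 21*v^3 - 19*v^2 + 24*v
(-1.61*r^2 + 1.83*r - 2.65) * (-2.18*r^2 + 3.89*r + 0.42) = 3.5098*r^4 - 10.2523*r^3 + 12.2195*r^2 - 9.5399*r - 1.113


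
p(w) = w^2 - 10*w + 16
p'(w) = 2*w - 10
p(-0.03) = 16.30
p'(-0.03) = -10.06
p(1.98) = 0.12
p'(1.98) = -6.04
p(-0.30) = 19.09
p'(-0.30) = -10.60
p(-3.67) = 66.17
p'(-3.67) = -17.34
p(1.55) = 2.90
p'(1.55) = -6.90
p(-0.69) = 23.38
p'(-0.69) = -11.38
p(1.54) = 2.97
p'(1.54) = -6.92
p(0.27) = 13.37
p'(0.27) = -9.46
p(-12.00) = 280.00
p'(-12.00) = -34.00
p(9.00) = 7.00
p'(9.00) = 8.00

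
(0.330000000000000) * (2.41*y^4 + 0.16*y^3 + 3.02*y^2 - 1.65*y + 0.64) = 0.7953*y^4 + 0.0528*y^3 + 0.9966*y^2 - 0.5445*y + 0.2112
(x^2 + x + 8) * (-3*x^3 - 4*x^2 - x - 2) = -3*x^5 - 7*x^4 - 29*x^3 - 35*x^2 - 10*x - 16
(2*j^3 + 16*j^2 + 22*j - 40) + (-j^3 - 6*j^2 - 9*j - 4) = j^3 + 10*j^2 + 13*j - 44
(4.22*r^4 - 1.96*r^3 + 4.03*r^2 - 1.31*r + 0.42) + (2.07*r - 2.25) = 4.22*r^4 - 1.96*r^3 + 4.03*r^2 + 0.76*r - 1.83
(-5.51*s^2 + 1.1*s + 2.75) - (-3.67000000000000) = -5.51*s^2 + 1.1*s + 6.42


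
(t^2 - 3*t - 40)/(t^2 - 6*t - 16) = (t + 5)/(t + 2)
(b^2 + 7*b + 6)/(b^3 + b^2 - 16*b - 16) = (b + 6)/(b^2 - 16)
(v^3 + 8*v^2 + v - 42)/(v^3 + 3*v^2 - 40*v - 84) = (v^2 + v - 6)/(v^2 - 4*v - 12)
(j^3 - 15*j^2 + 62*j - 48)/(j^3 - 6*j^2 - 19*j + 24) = (j - 6)/(j + 3)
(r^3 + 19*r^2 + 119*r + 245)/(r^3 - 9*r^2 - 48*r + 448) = (r^2 + 12*r + 35)/(r^2 - 16*r + 64)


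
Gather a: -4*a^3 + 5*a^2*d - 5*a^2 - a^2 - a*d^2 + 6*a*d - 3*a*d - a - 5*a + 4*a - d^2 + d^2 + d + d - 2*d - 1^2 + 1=-4*a^3 + a^2*(5*d - 6) + a*(-d^2 + 3*d - 2)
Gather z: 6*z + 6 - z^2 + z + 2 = -z^2 + 7*z + 8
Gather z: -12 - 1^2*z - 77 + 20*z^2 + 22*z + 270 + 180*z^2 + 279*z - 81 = 200*z^2 + 300*z + 100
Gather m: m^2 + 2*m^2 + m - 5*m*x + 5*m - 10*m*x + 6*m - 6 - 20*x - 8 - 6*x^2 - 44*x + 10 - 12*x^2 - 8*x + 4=3*m^2 + m*(12 - 15*x) - 18*x^2 - 72*x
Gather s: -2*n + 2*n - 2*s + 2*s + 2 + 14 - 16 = 0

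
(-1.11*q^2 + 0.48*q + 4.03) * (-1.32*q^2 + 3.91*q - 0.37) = 1.4652*q^4 - 4.9737*q^3 - 3.0321*q^2 + 15.5797*q - 1.4911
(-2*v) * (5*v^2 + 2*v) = -10*v^3 - 4*v^2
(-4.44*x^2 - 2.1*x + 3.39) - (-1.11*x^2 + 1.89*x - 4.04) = -3.33*x^2 - 3.99*x + 7.43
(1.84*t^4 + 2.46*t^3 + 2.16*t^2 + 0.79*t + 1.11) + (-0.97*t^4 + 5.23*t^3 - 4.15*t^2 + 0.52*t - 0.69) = 0.87*t^4 + 7.69*t^3 - 1.99*t^2 + 1.31*t + 0.42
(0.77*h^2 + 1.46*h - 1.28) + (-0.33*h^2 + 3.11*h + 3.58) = 0.44*h^2 + 4.57*h + 2.3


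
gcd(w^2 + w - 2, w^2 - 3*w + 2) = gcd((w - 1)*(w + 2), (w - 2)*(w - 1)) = w - 1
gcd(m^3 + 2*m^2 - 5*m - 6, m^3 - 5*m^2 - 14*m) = 1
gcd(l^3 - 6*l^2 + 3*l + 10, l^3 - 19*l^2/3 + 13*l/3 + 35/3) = l^2 - 4*l - 5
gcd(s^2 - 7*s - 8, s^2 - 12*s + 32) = s - 8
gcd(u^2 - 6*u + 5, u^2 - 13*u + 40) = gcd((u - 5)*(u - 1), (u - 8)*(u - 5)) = u - 5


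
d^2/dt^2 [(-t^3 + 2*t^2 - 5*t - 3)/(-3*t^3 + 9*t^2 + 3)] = 2*(t^6 + 15*t^5 - 21*t^4 - 44*t^3 + 129*t^2 - 33*t - 11)/(3*(t^9 - 9*t^8 + 27*t^7 - 30*t^6 + 18*t^5 - 27*t^4 + 3*t^3 - 9*t^2 - 1))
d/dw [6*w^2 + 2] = 12*w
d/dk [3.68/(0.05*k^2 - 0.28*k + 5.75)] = (1.0304 - 0.368*k)/(0.05*k^2 - 0.28*k + 5.75)^2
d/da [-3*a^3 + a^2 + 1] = a*(2 - 9*a)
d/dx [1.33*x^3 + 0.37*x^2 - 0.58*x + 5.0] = 3.99*x^2 + 0.74*x - 0.58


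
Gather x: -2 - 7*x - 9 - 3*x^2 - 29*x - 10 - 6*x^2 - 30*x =-9*x^2 - 66*x - 21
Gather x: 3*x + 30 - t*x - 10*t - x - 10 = -10*t + x*(2 - t) + 20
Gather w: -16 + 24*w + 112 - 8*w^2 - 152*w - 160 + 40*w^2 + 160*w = 32*w^2 + 32*w - 64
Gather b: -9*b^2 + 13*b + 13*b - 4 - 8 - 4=-9*b^2 + 26*b - 16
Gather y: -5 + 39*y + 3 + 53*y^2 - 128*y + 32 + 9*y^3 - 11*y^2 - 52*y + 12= 9*y^3 + 42*y^2 - 141*y + 42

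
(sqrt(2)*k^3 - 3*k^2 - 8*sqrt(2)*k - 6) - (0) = sqrt(2)*k^3 - 3*k^2 - 8*sqrt(2)*k - 6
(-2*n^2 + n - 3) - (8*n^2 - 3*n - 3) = -10*n^2 + 4*n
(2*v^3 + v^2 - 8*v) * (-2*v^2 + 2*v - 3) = -4*v^5 + 2*v^4 + 12*v^3 - 19*v^2 + 24*v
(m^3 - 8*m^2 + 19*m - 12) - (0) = m^3 - 8*m^2 + 19*m - 12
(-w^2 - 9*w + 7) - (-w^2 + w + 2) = 5 - 10*w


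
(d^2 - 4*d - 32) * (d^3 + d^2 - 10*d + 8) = d^5 - 3*d^4 - 46*d^3 + 16*d^2 + 288*d - 256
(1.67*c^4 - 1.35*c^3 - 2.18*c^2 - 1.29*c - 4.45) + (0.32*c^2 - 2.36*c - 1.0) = 1.67*c^4 - 1.35*c^3 - 1.86*c^2 - 3.65*c - 5.45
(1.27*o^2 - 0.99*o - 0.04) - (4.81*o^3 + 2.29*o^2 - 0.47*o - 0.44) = -4.81*o^3 - 1.02*o^2 - 0.52*o + 0.4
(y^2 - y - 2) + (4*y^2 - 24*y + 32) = 5*y^2 - 25*y + 30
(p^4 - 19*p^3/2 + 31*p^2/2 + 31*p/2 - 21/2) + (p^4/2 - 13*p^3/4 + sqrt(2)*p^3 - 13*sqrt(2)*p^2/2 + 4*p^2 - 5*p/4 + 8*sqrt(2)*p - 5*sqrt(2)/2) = 3*p^4/2 - 51*p^3/4 + sqrt(2)*p^3 - 13*sqrt(2)*p^2/2 + 39*p^2/2 + 8*sqrt(2)*p + 57*p/4 - 21/2 - 5*sqrt(2)/2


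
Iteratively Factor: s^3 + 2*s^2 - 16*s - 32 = (s - 4)*(s^2 + 6*s + 8) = (s - 4)*(s + 2)*(s + 4)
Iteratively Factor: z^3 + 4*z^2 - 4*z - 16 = (z - 2)*(z^2 + 6*z + 8) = (z - 2)*(z + 4)*(z + 2)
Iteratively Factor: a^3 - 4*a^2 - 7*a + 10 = (a - 1)*(a^2 - 3*a - 10) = (a - 1)*(a + 2)*(a - 5)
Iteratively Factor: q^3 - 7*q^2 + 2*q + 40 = (q - 5)*(q^2 - 2*q - 8) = (q - 5)*(q - 4)*(q + 2)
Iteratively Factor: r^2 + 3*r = (r)*(r + 3)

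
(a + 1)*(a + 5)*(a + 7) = a^3 + 13*a^2 + 47*a + 35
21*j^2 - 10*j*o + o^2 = (-7*j + o)*(-3*j + o)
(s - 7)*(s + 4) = s^2 - 3*s - 28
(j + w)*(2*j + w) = 2*j^2 + 3*j*w + w^2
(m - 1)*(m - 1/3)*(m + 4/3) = m^3 - 13*m/9 + 4/9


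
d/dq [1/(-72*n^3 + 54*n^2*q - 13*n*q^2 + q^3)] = (-54*n^2 + 26*n*q - 3*q^2)/(72*n^3 - 54*n^2*q + 13*n*q^2 - q^3)^2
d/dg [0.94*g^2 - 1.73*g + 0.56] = 1.88*g - 1.73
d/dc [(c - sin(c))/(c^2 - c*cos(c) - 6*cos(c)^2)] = (-(c - sin(c))*(c*sin(c) + 2*c + 6*sin(2*c) - cos(c)) + (cos(c) - 1)*(-c^2 + c*cos(c) + 6*cos(c)^2))/((c - 3*cos(c))^2*(c + 2*cos(c))^2)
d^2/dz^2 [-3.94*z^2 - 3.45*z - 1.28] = -7.88000000000000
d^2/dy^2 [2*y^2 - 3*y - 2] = 4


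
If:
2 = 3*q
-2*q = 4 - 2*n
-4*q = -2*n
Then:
No Solution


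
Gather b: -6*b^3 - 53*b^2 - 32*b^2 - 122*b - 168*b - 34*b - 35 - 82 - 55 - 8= -6*b^3 - 85*b^2 - 324*b - 180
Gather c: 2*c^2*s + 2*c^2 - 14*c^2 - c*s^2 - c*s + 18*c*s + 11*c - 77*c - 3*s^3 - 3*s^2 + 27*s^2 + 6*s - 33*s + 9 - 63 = c^2*(2*s - 12) + c*(-s^2 + 17*s - 66) - 3*s^3 + 24*s^2 - 27*s - 54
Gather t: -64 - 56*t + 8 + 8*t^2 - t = 8*t^2 - 57*t - 56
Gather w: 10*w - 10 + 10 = 10*w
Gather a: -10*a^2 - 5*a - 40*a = -10*a^2 - 45*a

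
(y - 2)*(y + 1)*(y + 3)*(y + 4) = y^4 + 6*y^3 + 3*y^2 - 26*y - 24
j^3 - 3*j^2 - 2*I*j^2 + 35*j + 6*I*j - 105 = (j - 3)*(j - 7*I)*(j + 5*I)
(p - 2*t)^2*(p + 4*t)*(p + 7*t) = p^4 + 7*p^3*t - 12*p^2*t^2 - 68*p*t^3 + 112*t^4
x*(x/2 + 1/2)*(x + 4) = x^3/2 + 5*x^2/2 + 2*x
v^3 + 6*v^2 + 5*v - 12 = (v - 1)*(v + 3)*(v + 4)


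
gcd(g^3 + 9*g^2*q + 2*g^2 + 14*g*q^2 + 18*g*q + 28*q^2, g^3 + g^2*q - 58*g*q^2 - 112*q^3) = g^2 + 9*g*q + 14*q^2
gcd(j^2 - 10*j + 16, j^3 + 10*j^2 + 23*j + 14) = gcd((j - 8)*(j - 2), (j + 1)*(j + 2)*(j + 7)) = 1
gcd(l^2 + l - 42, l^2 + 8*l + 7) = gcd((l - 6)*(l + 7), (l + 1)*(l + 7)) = l + 7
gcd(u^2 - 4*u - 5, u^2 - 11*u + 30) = u - 5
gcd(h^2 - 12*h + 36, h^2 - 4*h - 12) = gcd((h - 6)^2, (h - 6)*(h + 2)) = h - 6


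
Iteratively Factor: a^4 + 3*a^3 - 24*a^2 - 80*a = (a - 5)*(a^3 + 8*a^2 + 16*a) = a*(a - 5)*(a^2 + 8*a + 16) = a*(a - 5)*(a + 4)*(a + 4)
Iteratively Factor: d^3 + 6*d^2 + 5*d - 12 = (d + 3)*(d^2 + 3*d - 4) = (d + 3)*(d + 4)*(d - 1)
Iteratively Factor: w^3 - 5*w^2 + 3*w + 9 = (w + 1)*(w^2 - 6*w + 9) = (w - 3)*(w + 1)*(w - 3)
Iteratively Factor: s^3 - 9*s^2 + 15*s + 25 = (s - 5)*(s^2 - 4*s - 5) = (s - 5)^2*(s + 1)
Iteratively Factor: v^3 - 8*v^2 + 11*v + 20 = (v + 1)*(v^2 - 9*v + 20) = (v - 4)*(v + 1)*(v - 5)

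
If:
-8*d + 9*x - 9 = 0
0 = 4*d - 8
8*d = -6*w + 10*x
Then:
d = 2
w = 53/27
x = 25/9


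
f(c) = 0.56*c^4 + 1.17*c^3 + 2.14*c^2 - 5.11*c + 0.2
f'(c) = 2.24*c^3 + 3.51*c^2 + 4.28*c - 5.11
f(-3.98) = 121.19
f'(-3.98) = -107.76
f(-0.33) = 2.08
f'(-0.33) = -6.22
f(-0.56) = 3.58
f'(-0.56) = -6.80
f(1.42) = 2.89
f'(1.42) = 14.46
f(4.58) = 380.50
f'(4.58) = 303.32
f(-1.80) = 15.39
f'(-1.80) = -14.51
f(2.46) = 38.51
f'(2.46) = 60.01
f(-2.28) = 24.24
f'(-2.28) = -23.17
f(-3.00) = 48.56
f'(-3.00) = -46.84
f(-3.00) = 48.56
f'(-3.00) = -46.84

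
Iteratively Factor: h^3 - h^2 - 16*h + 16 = (h - 1)*(h^2 - 16) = (h - 4)*(h - 1)*(h + 4)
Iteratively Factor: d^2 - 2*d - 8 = (d - 4)*(d + 2)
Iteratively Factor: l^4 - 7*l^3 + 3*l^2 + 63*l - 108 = (l - 4)*(l^3 - 3*l^2 - 9*l + 27) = (l - 4)*(l - 3)*(l^2 - 9) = (l - 4)*(l - 3)^2*(l + 3)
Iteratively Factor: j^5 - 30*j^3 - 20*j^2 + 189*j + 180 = (j - 5)*(j^4 + 5*j^3 - 5*j^2 - 45*j - 36) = (j - 5)*(j + 4)*(j^3 + j^2 - 9*j - 9) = (j - 5)*(j + 3)*(j + 4)*(j^2 - 2*j - 3) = (j - 5)*(j + 1)*(j + 3)*(j + 4)*(j - 3)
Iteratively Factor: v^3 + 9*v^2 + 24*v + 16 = (v + 4)*(v^2 + 5*v + 4) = (v + 1)*(v + 4)*(v + 4)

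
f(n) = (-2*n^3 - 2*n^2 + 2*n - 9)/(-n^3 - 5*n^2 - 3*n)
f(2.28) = 0.86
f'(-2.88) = 3.86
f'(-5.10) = 10.72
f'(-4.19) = 530.76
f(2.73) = 0.90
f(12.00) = 1.50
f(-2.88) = -1.84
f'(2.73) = 0.10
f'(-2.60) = 3.06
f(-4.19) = -57.33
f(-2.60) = -0.88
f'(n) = (-6*n^2 - 4*n + 2)/(-n^3 - 5*n^2 - 3*n) + (3*n^2 + 10*n + 3)*(-2*n^3 - 2*n^2 + 2*n - 9)/(-n^3 - 5*n^2 - 3*n)^2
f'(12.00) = 0.03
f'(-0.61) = 551.30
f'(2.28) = 0.06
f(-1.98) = 0.89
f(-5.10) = 10.84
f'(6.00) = 0.08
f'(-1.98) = 3.07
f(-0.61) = -53.49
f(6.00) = 1.21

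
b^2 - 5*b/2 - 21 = (b - 6)*(b + 7/2)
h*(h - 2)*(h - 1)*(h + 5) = h^4 + 2*h^3 - 13*h^2 + 10*h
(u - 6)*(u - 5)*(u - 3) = u^3 - 14*u^2 + 63*u - 90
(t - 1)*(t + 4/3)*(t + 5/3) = t^3 + 2*t^2 - 7*t/9 - 20/9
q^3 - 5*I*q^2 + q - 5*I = (q - 5*I)*(q - I)*(q + I)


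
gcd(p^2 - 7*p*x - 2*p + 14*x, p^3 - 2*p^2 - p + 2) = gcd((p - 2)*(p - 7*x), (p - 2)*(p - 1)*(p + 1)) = p - 2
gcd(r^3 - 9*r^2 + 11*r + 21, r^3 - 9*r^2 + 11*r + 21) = r^3 - 9*r^2 + 11*r + 21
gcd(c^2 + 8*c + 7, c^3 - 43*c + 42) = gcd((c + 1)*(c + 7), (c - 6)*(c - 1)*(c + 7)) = c + 7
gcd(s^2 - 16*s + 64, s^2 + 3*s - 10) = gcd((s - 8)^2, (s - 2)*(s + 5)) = 1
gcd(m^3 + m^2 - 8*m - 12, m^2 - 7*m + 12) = m - 3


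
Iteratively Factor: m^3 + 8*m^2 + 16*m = (m + 4)*(m^2 + 4*m) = m*(m + 4)*(m + 4)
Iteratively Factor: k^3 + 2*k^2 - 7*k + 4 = (k + 4)*(k^2 - 2*k + 1) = (k - 1)*(k + 4)*(k - 1)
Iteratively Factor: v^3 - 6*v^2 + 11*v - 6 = (v - 3)*(v^2 - 3*v + 2) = (v - 3)*(v - 2)*(v - 1)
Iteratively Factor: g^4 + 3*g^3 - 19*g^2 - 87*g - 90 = (g + 3)*(g^3 - 19*g - 30) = (g - 5)*(g + 3)*(g^2 + 5*g + 6) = (g - 5)*(g + 3)^2*(g + 2)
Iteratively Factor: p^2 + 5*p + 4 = (p + 4)*(p + 1)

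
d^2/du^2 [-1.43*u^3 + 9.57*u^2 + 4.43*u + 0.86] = 19.14 - 8.58*u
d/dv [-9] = 0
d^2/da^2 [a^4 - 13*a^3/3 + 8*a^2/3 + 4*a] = 12*a^2 - 26*a + 16/3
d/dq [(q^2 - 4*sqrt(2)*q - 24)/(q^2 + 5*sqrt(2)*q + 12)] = 9*(sqrt(2)*q^2 + 8*q + 8*sqrt(2))/(q^4 + 10*sqrt(2)*q^3 + 74*q^2 + 120*sqrt(2)*q + 144)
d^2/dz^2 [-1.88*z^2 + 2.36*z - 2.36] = -3.76000000000000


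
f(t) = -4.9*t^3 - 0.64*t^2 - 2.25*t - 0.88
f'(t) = -14.7*t^2 - 1.28*t - 2.25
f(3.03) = -149.88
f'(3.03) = -141.09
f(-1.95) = 37.41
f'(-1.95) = -55.65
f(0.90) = -7.00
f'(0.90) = -15.31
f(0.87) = -6.55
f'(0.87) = -14.49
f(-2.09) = 45.76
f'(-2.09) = -63.79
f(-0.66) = 1.73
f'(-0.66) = -7.81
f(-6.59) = 1388.49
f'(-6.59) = -632.21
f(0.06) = -1.02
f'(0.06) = -2.38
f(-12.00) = 8401.16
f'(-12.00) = -2103.69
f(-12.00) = 8401.16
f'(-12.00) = -2103.69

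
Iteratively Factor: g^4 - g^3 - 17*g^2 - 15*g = (g + 3)*(g^3 - 4*g^2 - 5*g) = (g + 1)*(g + 3)*(g^2 - 5*g) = g*(g + 1)*(g + 3)*(g - 5)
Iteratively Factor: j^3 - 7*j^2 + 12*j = (j - 4)*(j^2 - 3*j) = (j - 4)*(j - 3)*(j)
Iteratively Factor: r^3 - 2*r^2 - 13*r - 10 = (r + 1)*(r^2 - 3*r - 10) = (r + 1)*(r + 2)*(r - 5)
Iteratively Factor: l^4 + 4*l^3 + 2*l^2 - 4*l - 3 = (l + 1)*(l^3 + 3*l^2 - l - 3) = (l + 1)^2*(l^2 + 2*l - 3) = (l - 1)*(l + 1)^2*(l + 3)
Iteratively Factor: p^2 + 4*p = (p)*(p + 4)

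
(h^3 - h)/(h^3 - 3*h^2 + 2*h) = (h + 1)/(h - 2)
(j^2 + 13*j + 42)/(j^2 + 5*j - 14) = (j + 6)/(j - 2)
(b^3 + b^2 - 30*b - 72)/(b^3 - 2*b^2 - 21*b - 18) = (b + 4)/(b + 1)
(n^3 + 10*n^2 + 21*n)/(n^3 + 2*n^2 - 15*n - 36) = n*(n + 7)/(n^2 - n - 12)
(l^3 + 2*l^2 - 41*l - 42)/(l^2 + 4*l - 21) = (l^2 - 5*l - 6)/(l - 3)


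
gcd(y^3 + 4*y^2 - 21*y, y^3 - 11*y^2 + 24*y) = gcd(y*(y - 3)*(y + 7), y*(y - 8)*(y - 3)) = y^2 - 3*y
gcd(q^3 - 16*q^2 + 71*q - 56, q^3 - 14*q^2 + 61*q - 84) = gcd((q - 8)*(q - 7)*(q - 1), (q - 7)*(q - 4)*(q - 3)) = q - 7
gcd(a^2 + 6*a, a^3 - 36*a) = a^2 + 6*a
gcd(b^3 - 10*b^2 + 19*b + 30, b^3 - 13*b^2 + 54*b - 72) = b - 6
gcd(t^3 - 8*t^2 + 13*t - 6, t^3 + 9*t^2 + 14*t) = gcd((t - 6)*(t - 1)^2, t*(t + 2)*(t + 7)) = 1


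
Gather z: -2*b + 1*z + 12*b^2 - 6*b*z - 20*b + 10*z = 12*b^2 - 22*b + z*(11 - 6*b)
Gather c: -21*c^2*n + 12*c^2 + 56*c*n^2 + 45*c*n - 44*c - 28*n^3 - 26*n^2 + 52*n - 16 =c^2*(12 - 21*n) + c*(56*n^2 + 45*n - 44) - 28*n^3 - 26*n^2 + 52*n - 16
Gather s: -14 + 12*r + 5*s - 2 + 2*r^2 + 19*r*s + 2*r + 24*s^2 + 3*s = 2*r^2 + 14*r + 24*s^2 + s*(19*r + 8) - 16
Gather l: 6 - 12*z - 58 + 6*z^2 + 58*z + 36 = 6*z^2 + 46*z - 16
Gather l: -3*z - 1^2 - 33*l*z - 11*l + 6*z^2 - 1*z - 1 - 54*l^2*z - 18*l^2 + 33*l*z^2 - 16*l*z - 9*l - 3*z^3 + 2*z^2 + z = l^2*(-54*z - 18) + l*(33*z^2 - 49*z - 20) - 3*z^3 + 8*z^2 - 3*z - 2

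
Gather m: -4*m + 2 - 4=-4*m - 2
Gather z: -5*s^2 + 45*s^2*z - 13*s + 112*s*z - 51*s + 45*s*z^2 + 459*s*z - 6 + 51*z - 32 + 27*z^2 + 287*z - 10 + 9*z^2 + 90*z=-5*s^2 - 64*s + z^2*(45*s + 36) + z*(45*s^2 + 571*s + 428) - 48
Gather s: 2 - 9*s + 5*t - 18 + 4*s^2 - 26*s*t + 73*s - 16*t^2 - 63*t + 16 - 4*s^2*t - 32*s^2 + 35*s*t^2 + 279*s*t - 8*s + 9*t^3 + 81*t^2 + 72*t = s^2*(-4*t - 28) + s*(35*t^2 + 253*t + 56) + 9*t^3 + 65*t^2 + 14*t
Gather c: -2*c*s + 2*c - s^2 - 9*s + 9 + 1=c*(2 - 2*s) - s^2 - 9*s + 10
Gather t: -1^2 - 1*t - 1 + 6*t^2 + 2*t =6*t^2 + t - 2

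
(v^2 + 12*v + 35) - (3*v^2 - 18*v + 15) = -2*v^2 + 30*v + 20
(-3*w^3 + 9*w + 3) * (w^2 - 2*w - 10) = -3*w^5 + 6*w^4 + 39*w^3 - 15*w^2 - 96*w - 30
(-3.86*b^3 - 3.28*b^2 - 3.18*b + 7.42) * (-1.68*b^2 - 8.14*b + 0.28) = 6.4848*b^5 + 36.9308*b^4 + 30.9608*b^3 + 12.5012*b^2 - 61.2892*b + 2.0776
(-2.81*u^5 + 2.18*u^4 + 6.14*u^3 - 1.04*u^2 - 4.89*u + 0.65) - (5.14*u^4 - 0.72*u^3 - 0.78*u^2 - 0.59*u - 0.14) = -2.81*u^5 - 2.96*u^4 + 6.86*u^3 - 0.26*u^2 - 4.3*u + 0.79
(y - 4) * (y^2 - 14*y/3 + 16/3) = y^3 - 26*y^2/3 + 24*y - 64/3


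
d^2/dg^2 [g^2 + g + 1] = 2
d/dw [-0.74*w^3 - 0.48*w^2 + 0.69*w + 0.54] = -2.22*w^2 - 0.96*w + 0.69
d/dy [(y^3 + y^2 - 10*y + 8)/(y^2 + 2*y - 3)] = (y^2 + 6*y + 14)/(y^2 + 6*y + 9)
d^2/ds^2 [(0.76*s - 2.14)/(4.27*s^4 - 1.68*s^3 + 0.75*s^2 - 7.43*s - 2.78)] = (166.284048*s^7 - 867.599096*s^6 + 488.018664*s^5 - 56.914116*s^4 + 477.032688*s^3 - 514.927572*s^2 + 141.026436*s - 276.59698)/(77.854483*s^12 - 91.893816*s^11 + 77.178969*s^10 - 443.434173*s^9 + 181.292727*s^8 - 88.858098*s^7 + 686.810928*s^6 + 259.437327*s^5 + 10.314147*s^4 - 356.174243*s^3 - 443.019966*s^2 - 172.266036*s - 21.484952)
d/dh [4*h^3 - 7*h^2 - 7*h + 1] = 12*h^2 - 14*h - 7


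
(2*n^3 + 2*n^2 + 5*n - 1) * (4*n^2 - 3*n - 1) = 8*n^5 + 2*n^4 + 12*n^3 - 21*n^2 - 2*n + 1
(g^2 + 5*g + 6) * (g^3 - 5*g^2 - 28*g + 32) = g^5 - 47*g^3 - 138*g^2 - 8*g + 192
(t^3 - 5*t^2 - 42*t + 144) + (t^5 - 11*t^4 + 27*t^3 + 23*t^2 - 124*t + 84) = t^5 - 11*t^4 + 28*t^3 + 18*t^2 - 166*t + 228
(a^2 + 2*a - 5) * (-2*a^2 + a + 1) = -2*a^4 - 3*a^3 + 13*a^2 - 3*a - 5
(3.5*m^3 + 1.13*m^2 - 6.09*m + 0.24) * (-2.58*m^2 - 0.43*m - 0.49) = -9.03*m^5 - 4.4204*m^4 + 13.5113*m^3 + 1.4458*m^2 + 2.8809*m - 0.1176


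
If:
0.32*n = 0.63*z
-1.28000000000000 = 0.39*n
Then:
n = -3.28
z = -1.67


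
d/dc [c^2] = 2*c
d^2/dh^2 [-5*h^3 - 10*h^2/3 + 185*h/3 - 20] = -30*h - 20/3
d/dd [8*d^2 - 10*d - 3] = 16*d - 10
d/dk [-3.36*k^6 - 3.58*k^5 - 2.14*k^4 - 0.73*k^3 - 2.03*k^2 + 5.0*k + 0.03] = -20.16*k^5 - 17.9*k^4 - 8.56*k^3 - 2.19*k^2 - 4.06*k + 5.0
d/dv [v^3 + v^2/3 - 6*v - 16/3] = 3*v^2 + 2*v/3 - 6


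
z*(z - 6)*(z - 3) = z^3 - 9*z^2 + 18*z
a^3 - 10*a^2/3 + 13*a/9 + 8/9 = (a - 8/3)*(a - 1)*(a + 1/3)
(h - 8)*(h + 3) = h^2 - 5*h - 24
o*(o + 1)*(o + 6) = o^3 + 7*o^2 + 6*o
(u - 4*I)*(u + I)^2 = u^3 - 2*I*u^2 + 7*u + 4*I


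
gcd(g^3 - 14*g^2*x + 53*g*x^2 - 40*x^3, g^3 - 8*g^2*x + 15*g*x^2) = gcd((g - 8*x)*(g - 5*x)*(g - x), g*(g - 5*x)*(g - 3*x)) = -g + 5*x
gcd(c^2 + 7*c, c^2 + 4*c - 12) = 1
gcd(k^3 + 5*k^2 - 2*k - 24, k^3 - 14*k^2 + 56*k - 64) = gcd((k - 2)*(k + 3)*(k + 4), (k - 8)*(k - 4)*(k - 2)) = k - 2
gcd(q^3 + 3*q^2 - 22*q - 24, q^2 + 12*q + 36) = q + 6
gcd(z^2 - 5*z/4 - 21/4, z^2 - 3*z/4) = 1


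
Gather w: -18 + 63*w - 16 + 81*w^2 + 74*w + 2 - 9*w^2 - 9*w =72*w^2 + 128*w - 32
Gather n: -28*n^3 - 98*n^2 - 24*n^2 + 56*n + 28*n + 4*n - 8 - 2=-28*n^3 - 122*n^2 + 88*n - 10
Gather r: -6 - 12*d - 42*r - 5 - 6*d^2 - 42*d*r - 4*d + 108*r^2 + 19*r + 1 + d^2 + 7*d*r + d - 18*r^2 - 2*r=-5*d^2 - 15*d + 90*r^2 + r*(-35*d - 25) - 10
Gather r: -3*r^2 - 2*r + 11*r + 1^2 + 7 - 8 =-3*r^2 + 9*r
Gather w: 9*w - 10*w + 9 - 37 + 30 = 2 - w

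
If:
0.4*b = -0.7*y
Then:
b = -1.75*y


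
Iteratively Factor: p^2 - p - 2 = (p - 2)*(p + 1)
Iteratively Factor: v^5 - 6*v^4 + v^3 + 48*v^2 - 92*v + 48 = (v - 1)*(v^4 - 5*v^3 - 4*v^2 + 44*v - 48) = (v - 2)*(v - 1)*(v^3 - 3*v^2 - 10*v + 24) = (v - 2)^2*(v - 1)*(v^2 - v - 12) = (v - 4)*(v - 2)^2*(v - 1)*(v + 3)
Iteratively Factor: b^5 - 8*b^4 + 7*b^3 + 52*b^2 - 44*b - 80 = (b + 2)*(b^4 - 10*b^3 + 27*b^2 - 2*b - 40) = (b - 2)*(b + 2)*(b^3 - 8*b^2 + 11*b + 20) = (b - 4)*(b - 2)*(b + 2)*(b^2 - 4*b - 5) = (b - 5)*(b - 4)*(b - 2)*(b + 2)*(b + 1)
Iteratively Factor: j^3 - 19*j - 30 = (j - 5)*(j^2 + 5*j + 6) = (j - 5)*(j + 3)*(j + 2)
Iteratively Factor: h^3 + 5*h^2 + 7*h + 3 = (h + 1)*(h^2 + 4*h + 3) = (h + 1)*(h + 3)*(h + 1)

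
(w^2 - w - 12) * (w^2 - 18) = w^4 - w^3 - 30*w^2 + 18*w + 216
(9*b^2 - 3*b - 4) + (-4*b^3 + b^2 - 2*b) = -4*b^3 + 10*b^2 - 5*b - 4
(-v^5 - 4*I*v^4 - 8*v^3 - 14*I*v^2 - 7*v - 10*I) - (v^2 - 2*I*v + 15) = -v^5 - 4*I*v^4 - 8*v^3 - v^2 - 14*I*v^2 - 7*v + 2*I*v - 15 - 10*I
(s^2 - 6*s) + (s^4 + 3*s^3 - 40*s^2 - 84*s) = s^4 + 3*s^3 - 39*s^2 - 90*s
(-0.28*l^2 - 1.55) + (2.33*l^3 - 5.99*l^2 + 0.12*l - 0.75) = 2.33*l^3 - 6.27*l^2 + 0.12*l - 2.3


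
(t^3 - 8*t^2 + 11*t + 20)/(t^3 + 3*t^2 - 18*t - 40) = (t^2 - 4*t - 5)/(t^2 + 7*t + 10)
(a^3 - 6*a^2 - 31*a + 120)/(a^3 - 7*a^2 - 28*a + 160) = (a - 3)/(a - 4)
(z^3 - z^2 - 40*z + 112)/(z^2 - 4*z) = z + 3 - 28/z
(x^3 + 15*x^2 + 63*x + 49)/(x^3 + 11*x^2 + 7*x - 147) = (x + 1)/(x - 3)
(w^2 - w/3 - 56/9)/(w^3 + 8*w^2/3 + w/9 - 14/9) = (3*w - 8)/(3*w^2 + w - 2)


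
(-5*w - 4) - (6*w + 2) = -11*w - 6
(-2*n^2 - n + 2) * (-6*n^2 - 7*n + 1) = 12*n^4 + 20*n^3 - 7*n^2 - 15*n + 2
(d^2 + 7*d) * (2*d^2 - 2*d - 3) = 2*d^4 + 12*d^3 - 17*d^2 - 21*d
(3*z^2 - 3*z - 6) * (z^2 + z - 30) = 3*z^4 - 99*z^2 + 84*z + 180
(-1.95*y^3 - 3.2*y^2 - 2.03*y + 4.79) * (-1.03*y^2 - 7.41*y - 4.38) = 2.0085*y^5 + 17.7455*y^4 + 34.3439*y^3 + 24.1246*y^2 - 26.6025*y - 20.9802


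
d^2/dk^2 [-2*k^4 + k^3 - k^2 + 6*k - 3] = -24*k^2 + 6*k - 2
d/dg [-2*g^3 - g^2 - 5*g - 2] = -6*g^2 - 2*g - 5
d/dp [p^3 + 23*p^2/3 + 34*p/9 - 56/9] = 3*p^2 + 46*p/3 + 34/9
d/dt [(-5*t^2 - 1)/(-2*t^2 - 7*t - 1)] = (35*t^2 + 6*t - 7)/(4*t^4 + 28*t^3 + 53*t^2 + 14*t + 1)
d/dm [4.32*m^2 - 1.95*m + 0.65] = 8.64*m - 1.95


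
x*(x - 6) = x^2 - 6*x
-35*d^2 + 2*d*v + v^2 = (-5*d + v)*(7*d + v)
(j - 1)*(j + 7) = j^2 + 6*j - 7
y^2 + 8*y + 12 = (y + 2)*(y + 6)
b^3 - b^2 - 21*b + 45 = (b - 3)^2*(b + 5)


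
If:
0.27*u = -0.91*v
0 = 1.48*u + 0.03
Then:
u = -0.02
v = 0.01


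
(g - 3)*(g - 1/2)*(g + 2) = g^3 - 3*g^2/2 - 11*g/2 + 3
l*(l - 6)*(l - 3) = l^3 - 9*l^2 + 18*l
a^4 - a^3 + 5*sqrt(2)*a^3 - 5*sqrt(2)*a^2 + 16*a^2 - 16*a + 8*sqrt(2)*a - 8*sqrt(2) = (a - 1)*(a + sqrt(2))*(a + 2*sqrt(2))^2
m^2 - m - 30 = (m - 6)*(m + 5)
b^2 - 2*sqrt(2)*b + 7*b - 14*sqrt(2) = (b + 7)*(b - 2*sqrt(2))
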